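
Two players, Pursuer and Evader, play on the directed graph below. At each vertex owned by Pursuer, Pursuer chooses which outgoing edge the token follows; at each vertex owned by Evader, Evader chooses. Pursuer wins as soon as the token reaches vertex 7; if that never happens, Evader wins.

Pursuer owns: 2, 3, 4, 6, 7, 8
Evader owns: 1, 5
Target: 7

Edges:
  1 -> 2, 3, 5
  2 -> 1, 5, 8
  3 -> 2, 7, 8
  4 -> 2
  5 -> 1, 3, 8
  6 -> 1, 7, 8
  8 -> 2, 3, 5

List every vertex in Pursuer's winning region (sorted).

A0 = {7}
A1: add {3, 6} — 3 (Pursuer) has 3→7; 6 (Pursuer) has 6→7.
A2: add {8} — 8 (Pursuer) has 8→3.
A3: add {2} — 2 (Pursuer) has 2→8.
A4: add {4} — 4 (Pursuer) has 4→2.
A5 = A4; e.g. 1 (Evader) can still go to 5. Fixed point.
Pursuer's winning region = {2, 3, 4, 6, 7, 8}.

2, 3, 4, 6, 7, 8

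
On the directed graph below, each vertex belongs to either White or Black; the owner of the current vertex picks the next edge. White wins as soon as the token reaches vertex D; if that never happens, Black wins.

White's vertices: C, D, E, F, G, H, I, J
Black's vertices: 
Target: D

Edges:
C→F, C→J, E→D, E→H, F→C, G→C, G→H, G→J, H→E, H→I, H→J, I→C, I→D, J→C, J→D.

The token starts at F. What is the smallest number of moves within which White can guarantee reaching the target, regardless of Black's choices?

A0 = {D}
A1: add {E, I, J} — E (White) has E→D; I (White) has I→D; J (White) has J→D.
A2: add {C, G, H} — C (White) has C→J; G (White) has G→J; H (White) has H→E.
A3: add {F} — F (White) has F→C.
A3 = all vertices. Fixed point.
F enters the attractor at level 3, so White can force the target in 3 moves from there.

3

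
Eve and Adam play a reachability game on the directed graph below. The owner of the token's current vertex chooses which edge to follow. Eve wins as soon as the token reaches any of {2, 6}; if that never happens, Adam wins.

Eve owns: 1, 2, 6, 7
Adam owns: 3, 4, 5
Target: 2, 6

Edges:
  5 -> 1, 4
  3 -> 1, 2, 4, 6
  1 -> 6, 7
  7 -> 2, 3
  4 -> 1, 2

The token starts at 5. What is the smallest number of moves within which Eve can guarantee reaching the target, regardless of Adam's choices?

3

A0 = {2, 6}
A1: add {1, 7} — 1 (Eve) has 1→6; 7 (Eve) has 7→2.
A2: add {4} — 4 (Adam): all of {1, 2} already in.
A3: add {3, 5} — 3 (Adam): all of {1, 2, 4, 6} already in; 5 (Adam): all of {1, 4} already in.
A3 = all vertices. Fixed point.
5 enters the attractor at level 3, so Eve can force the target in 3 moves from there.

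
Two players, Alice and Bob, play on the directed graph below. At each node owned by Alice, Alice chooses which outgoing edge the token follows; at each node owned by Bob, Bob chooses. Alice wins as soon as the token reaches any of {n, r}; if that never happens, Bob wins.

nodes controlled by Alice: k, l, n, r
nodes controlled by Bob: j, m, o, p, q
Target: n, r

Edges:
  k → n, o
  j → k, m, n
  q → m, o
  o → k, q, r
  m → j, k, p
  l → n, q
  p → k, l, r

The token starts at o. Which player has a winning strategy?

A0 = {n, r}
A1: add {k, l} — k (Alice) has k→n; l (Alice) has l→n.
A2: add {p} — p (Bob): all of {k, l, r} already in.
A3 = A2; e.g. j (Bob) can still go to m. Fixed point.
o never enters the attractor, so Bob can avoid the target forever.

Bob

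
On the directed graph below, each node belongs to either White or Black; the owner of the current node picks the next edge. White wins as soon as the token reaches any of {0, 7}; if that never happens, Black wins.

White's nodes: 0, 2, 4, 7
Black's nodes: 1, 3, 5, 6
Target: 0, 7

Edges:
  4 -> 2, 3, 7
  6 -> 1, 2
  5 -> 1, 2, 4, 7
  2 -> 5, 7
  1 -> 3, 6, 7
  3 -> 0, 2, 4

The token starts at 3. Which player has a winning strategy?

A0 = {0, 7}
A1: add {2, 4} — 2 (White) has 2→7; 4 (White) has 4→7.
A2: add {3} — 3 (Black): all of {0, 2, 4} already in.
A3 = A2; e.g. 1 (Black) can still go to 6. Fixed point.
3 ∈ A2, so White can force the target.

White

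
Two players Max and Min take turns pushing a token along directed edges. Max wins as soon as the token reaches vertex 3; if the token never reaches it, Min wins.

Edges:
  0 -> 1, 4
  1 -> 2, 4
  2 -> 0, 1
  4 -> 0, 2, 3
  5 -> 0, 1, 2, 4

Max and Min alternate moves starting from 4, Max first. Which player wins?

Track states (vertex, player-to-move).
A0 = {(3,Max), (3,Min)}
A1: add {(4,Max)}.
(4,Max) ∈ A1 ⇒ Max forces the target.

Max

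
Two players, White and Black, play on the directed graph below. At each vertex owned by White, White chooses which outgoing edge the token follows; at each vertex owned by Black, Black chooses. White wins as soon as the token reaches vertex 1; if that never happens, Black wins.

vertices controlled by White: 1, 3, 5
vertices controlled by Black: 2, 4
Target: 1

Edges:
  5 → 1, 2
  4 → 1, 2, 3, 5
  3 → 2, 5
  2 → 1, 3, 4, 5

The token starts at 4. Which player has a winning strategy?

Black

A0 = {1}
A1: add {5} — 5 (White) has 5→1.
A2: add {3} — 3 (White) has 3→5.
A3 = A2; e.g. 2 (Black) can still go to 4. Fixed point.
4 never enters the attractor, so Black can avoid the target forever.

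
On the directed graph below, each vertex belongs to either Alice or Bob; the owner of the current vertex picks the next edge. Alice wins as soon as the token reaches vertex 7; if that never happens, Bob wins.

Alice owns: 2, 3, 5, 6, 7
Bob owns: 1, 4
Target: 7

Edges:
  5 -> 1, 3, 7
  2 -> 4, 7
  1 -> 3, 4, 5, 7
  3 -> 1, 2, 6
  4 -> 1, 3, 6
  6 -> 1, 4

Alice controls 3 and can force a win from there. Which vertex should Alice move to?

2

A0 = {7}
A1: add {2, 5} — 2 (Alice) has 2→7; 5 (Alice) has 5→7.
A2: add {3} — 3 (Alice) has 3→2.
A3 = A2; e.g. 1 (Bob) can still go to 4. Fixed point.
From 3, successor 2 is in the attractor (rank 1); the other successors 1, 6 are not.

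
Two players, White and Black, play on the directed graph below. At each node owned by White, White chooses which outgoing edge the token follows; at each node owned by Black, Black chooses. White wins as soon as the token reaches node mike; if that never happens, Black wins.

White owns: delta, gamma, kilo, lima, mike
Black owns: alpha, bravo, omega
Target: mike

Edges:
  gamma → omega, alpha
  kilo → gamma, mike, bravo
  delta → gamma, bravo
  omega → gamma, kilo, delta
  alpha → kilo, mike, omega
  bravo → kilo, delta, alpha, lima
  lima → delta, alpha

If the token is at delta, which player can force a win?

A0 = {mike}
A1: add {kilo} — kilo (White) has kilo→mike.
A2 = A1; e.g. gamma (White) has no edge into A1. Fixed point.
delta never enters the attractor, so Black can avoid the target forever.

Black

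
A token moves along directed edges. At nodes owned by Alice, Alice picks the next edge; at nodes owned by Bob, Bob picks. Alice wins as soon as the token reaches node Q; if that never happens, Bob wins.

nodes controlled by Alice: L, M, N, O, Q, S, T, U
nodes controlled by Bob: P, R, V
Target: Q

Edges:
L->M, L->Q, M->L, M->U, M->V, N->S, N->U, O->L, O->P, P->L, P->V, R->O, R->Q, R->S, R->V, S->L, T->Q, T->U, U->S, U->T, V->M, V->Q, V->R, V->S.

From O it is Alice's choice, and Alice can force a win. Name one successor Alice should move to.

L

A0 = {Q}
A1: add {L, T} — L (Alice) has L→Q; T (Alice) has T→Q.
A2: add {M, O, S, U} — M (Alice) has M→L; O (Alice) has O→L; S (Alice) has S→L; U (Alice) has U→T.
A3: add {N} — N (Alice) has N→S.
A4 = A3; e.g. P (Bob) can still go to V. Fixed point.
From O, successor L is in the attractor (rank 1); the other successor P is not.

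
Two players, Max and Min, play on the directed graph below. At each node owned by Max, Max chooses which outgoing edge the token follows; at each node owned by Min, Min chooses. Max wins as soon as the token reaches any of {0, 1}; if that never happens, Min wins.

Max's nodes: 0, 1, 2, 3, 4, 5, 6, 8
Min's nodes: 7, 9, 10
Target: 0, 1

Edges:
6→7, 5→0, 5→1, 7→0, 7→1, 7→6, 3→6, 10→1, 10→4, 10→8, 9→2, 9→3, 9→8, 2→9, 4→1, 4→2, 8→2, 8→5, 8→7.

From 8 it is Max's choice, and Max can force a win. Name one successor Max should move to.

A0 = {0, 1}
A1: add {4, 5} — 4 (Max) has 4→1; 5 (Max) has 5→0.
A2: add {8} — 8 (Max) has 8→5.
A3: add {10} — 10 (Min): all of {1, 4, 8} already in.
A4 = A3; e.g. 2 (Max) has no edge into A3. Fixed point.
From 8, successor 5 is in the attractor (rank 1); the other successors 2, 7 are not.

5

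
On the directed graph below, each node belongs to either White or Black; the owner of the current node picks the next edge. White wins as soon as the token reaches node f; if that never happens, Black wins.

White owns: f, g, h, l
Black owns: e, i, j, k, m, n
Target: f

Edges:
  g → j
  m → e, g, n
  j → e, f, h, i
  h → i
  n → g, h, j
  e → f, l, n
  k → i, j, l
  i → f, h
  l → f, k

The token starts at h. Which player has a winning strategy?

Black

A0 = {f}
A1: add {l} — l (White) has l→f.
A2 = A1; e.g. e (Black) can still go to n. Fixed point.
h never enters the attractor, so Black can avoid the target forever.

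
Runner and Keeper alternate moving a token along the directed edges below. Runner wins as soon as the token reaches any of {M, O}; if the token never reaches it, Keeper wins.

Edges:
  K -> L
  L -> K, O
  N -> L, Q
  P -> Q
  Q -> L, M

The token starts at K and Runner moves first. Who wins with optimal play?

Keeper

Track states (vertex, player-to-move).
A0 = {(M,Runner), (M,Keeper), (O,Runner), (O,Keeper)}
A1: add {(L,Runner), (Q,Runner)}.
A2: add {(K,Keeper), (N,Keeper), (P,Keeper), (Q,Keeper)}.
A3: add {(N,Runner), (P,Runner)}.
A4 = A3; e.g. (K,Runner) stays out. (K,Runner) never enters ⇒ Keeper avoids the target.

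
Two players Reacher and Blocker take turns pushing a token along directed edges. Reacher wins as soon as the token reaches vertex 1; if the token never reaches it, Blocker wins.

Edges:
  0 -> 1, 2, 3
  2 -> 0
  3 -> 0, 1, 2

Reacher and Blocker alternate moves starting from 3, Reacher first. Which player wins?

Track states (vertex, player-to-move).
A0 = {(1,Reacher), (1,Blocker)}
A1: add {(0,Reacher), (3,Reacher)}.
(3,Reacher) ∈ A1 ⇒ Reacher forces the target.

Reacher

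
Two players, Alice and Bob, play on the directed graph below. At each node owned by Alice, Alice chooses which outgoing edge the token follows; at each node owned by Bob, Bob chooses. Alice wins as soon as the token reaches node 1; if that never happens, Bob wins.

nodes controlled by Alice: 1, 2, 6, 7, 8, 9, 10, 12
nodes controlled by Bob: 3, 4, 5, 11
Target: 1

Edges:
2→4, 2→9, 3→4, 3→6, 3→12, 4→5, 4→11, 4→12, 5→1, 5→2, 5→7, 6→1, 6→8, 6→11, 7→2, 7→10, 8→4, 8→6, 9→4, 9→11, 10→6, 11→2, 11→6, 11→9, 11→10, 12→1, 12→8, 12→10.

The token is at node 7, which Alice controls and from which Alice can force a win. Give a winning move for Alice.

10

A0 = {1}
A1: add {6, 12} — 6 (Alice) has 6→1; 12 (Alice) has 12→1.
A2: add {8, 10} — 8 (Alice) has 8→6; 10 (Alice) has 10→6.
A3: add {7} — 7 (Alice) has 7→10.
A4 = A3; e.g. 2 (Alice) has no edge into A3. Fixed point.
From 7, successor 10 is in the attractor (rank 2); the other successor 2 is not.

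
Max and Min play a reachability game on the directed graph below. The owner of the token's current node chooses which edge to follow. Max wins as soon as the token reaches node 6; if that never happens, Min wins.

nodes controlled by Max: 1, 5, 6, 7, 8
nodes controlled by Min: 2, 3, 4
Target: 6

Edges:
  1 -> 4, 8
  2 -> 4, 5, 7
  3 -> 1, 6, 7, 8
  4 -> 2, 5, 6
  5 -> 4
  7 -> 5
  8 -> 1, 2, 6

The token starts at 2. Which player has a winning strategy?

A0 = {6}
A1: add {8} — 8 (Max) has 8→6.
A2: add {1} — 1 (Max) has 1→8.
A3 = A2; e.g. 2 (Min) can still go to 4. Fixed point.
2 never enters the attractor, so Min can avoid the target forever.

Min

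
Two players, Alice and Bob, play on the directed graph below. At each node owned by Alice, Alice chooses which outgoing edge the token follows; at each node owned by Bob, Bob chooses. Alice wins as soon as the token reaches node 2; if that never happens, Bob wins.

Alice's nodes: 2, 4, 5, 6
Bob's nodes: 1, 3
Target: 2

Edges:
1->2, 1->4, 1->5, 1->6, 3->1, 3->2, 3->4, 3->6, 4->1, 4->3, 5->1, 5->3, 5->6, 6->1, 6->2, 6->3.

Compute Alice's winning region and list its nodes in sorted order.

2, 5, 6

A0 = {2}
A1: add {6} — 6 (Alice) has 6→2.
A2: add {5} — 5 (Alice) has 5→6.
A3 = A2; e.g. 1 (Bob) can still go to 4. Fixed point.
Alice's winning region = {2, 5, 6}.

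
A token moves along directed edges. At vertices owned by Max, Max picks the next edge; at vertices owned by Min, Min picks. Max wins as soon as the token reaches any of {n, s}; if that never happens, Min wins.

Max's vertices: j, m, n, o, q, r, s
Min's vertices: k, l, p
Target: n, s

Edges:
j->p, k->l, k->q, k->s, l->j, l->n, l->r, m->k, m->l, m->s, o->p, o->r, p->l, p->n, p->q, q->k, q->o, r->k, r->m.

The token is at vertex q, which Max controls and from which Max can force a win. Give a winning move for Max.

A0 = {n, s}
A1: add {m} — m (Max) has m→s.
A2: add {r} — r (Max) has r→m.
A3: add {o} — o (Max) has o→r.
A4: add {q} — q (Max) has q→o.
A5 = A4; e.g. j (Max) has no edge into A4. Fixed point.
From q, successor o is in the attractor (rank 3); the other successor k is not.

o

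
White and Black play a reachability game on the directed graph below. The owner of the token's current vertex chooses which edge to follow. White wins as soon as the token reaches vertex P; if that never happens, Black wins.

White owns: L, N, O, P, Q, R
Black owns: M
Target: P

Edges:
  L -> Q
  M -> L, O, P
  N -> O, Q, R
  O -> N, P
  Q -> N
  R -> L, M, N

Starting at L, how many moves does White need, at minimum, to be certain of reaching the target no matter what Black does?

A0 = {P}
A1: add {O} — O (White) has O→P.
A2: add {N} — N (White) has N→O.
A3: add {Q, R} — Q (White) has Q→N; R (White) has R→N.
A4: add {L} — L (White) has L→Q.
L enters the attractor at level 4, so White can force the target in 4 moves from there.

4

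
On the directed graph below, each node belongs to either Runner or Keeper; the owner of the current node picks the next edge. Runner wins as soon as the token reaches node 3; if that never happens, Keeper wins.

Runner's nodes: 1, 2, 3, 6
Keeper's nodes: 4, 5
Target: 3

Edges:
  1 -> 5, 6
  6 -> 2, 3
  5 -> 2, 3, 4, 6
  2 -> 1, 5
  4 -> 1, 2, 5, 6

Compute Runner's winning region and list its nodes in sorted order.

1, 2, 3, 6

A0 = {3}
A1: add {6} — 6 (Runner) has 6→3.
A2: add {1} — 1 (Runner) has 1→6.
A3: add {2} — 2 (Runner) has 2→1.
A4 = A3; e.g. 4 (Keeper) can still go to 5. Fixed point.
Runner's winning region = {1, 2, 3, 6}.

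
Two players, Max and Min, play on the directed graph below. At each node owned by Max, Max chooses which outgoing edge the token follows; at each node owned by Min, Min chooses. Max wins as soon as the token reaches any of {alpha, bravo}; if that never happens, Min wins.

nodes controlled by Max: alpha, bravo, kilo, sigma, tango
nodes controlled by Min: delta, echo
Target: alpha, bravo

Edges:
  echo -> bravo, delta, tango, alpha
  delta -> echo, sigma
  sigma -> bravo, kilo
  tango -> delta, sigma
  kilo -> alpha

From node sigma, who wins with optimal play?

Max

A0 = {alpha, bravo}
A1: add {kilo, sigma} — sigma (Max) has sigma→bravo; kilo (Max) has kilo→alpha.
sigma ∈ A1, so Max can force the target.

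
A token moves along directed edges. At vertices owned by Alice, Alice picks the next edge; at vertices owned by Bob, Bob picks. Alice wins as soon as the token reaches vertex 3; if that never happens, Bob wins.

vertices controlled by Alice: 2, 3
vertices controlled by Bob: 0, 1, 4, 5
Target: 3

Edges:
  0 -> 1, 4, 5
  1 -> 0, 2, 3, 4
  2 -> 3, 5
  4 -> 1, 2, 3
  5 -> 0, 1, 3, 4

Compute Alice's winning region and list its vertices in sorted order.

2, 3

A0 = {3}
A1: add {2} — 2 (Alice) has 2→3.
A2 = A1; e.g. 0 (Bob) can still go to 1. Fixed point.
Alice's winning region = {2, 3}.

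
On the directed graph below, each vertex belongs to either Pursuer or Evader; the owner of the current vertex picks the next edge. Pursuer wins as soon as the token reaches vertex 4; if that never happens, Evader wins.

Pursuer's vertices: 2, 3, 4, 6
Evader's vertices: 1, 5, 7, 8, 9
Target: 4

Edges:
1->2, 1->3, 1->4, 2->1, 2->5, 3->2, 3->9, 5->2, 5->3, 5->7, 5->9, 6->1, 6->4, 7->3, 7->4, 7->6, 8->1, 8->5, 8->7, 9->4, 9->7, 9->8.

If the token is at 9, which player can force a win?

A0 = {4}
A1: add {6} — 6 (Pursuer) has 6→4.
A2 = A1; e.g. 1 (Evader) can still go to 2. Fixed point.
9 never enters the attractor, so Evader can avoid the target forever.

Evader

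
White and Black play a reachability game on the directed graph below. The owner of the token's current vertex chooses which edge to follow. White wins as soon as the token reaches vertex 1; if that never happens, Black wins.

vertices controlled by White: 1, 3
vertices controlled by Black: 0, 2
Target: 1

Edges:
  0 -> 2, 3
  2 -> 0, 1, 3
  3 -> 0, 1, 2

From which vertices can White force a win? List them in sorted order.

1, 3

A0 = {1}
A1: add {3} — 3 (White) has 3→1.
A2 = A1; e.g. 0 (Black) can still go to 2. Fixed point.
White's winning region = {1, 3}.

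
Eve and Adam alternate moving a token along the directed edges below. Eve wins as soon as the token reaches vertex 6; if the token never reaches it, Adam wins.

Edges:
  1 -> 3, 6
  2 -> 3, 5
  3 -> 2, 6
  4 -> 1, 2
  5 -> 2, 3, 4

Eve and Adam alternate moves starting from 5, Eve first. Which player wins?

Track states (vertex, player-to-move).
A0 = {(6,Eve), (6,Adam)}
A1: add {(1,Eve), (3,Eve)}.
A2: add {(1,Adam)}.
A3: add {(4,Eve)}.
A4 = A3; e.g. (2,Eve) stays out. (5,Eve) never enters ⇒ Adam avoids the target.

Adam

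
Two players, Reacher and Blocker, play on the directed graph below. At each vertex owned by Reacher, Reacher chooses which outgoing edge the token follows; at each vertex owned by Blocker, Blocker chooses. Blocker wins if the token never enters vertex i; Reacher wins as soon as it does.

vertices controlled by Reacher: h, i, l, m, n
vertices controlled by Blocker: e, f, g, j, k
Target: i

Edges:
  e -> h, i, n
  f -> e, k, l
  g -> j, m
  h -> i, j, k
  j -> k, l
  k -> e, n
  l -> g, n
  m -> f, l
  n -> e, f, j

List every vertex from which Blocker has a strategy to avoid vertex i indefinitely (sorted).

e, f, g, j, k, l, m, n

A0 = {i}
A1: add {h} — h (Reacher) has h→i.
A2 = A1; e.g. e (Blocker) can still go to n. Fixed point.
Reacher's attractor = {h, i}; Blocker avoids the target exactly from the complement.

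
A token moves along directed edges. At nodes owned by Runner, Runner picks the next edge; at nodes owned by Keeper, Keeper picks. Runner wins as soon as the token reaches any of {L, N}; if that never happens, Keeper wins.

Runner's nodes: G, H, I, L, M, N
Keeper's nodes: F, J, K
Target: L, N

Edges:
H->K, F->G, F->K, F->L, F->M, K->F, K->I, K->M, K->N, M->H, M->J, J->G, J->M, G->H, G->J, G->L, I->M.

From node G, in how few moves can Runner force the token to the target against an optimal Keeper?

A0 = {L, N}
A1: add {G} — G (Runner) has G→L.
A2 = A1; e.g. F (Keeper) can still go to K. Fixed point.
G enters the attractor at level 1, so Runner can force the target in 1 move from there.

1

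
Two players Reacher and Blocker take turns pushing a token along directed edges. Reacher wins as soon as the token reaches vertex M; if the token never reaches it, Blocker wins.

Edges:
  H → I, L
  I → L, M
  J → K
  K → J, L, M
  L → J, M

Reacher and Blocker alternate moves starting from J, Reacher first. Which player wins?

Blocker

Track states (vertex, player-to-move).
A0 = {(M,Reacher), (M,Blocker)}
A1: add {(I,Reacher), (K,Reacher), (L,Reacher)}.
A2: add {(H,Blocker), (I,Blocker), (J,Blocker)}.
A3: add {(H,Reacher)}.
A4 = A3; e.g. (J,Reacher) stays out. (J,Reacher) never enters ⇒ Blocker avoids the target.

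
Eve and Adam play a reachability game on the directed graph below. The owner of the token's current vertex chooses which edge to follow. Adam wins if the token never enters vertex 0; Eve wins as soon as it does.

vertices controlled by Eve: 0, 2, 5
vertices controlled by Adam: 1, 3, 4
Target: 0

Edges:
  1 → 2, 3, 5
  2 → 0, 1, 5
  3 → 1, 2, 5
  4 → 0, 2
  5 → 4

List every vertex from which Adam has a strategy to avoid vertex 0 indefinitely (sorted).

A0 = {0}
A1: add {2} — 2 (Eve) has 2→0.
A2: add {4} — 4 (Adam): all of {0, 2} already in.
A3: add {5} — 5 (Eve) has 5→4.
A4 = A3; e.g. 1 (Adam) can still go to 3. Fixed point.
Eve's attractor = {0, 2, 4, 5}; Adam avoids the target exactly from the complement.

1, 3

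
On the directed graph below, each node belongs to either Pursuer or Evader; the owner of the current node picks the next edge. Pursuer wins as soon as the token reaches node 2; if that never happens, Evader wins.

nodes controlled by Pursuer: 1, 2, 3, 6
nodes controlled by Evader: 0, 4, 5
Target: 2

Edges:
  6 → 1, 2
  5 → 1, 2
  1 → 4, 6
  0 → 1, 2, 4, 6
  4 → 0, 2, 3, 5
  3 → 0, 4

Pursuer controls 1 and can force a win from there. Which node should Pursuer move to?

6

A0 = {2}
A1: add {6} — 6 (Pursuer) has 6→2.
A2: add {1} — 1 (Pursuer) has 1→6.
A3: add {5} — 5 (Evader): all of {1, 2} already in.
A4 = A3; e.g. 0 (Evader) can still go to 4. Fixed point.
From 1, successor 6 is in the attractor (rank 1); the other successor 4 is not.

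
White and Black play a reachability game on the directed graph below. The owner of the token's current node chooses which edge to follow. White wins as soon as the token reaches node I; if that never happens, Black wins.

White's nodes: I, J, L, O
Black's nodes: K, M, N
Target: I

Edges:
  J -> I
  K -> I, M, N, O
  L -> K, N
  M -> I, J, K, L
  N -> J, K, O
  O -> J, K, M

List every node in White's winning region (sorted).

A0 = {I}
A1: add {J} — J (White) has J→I.
A2: add {O} — O (White) has O→J.
A3 = A2; e.g. K (Black) can still go to M. Fixed point.
White's winning region = {I, J, O}.

I, J, O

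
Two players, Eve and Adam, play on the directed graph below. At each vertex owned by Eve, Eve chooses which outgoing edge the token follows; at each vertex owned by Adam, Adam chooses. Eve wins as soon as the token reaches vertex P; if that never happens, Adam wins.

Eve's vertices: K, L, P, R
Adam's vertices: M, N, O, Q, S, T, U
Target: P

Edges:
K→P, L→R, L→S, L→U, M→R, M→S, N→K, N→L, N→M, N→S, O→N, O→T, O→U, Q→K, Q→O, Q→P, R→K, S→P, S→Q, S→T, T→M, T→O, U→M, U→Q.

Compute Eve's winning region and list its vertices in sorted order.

A0 = {P}
A1: add {K} — K (Eve) has K→P.
A2: add {R} — R (Eve) has R→K.
A3: add {L} — L (Eve) has L→R.
A4 = A3; e.g. M (Adam) can still go to S. Fixed point.
Eve's winning region = {K, L, P, R}.

K, L, P, R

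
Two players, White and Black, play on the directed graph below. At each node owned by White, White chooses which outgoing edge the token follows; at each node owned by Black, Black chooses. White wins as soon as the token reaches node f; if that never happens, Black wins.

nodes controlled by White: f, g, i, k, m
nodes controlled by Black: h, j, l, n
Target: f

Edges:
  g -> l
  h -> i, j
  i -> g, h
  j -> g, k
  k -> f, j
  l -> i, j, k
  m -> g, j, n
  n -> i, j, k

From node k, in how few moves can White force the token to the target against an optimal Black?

A0 = {f}
A1: add {k} — k (White) has k→f.
A2 = A1; e.g. g (White) has no edge into A1. Fixed point.
k enters the attractor at level 1, so White can force the target in 1 move from there.

1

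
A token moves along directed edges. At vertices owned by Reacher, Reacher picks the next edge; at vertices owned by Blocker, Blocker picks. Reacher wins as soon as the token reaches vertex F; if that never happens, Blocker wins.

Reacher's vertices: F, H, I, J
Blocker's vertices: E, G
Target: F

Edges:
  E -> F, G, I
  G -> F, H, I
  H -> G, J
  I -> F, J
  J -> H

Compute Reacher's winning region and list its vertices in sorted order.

A0 = {F}
A1: add {I} — I (Reacher) has I→F.
A2 = A1; e.g. E (Blocker) can still go to G. Fixed point.
Reacher's winning region = {F, I}.

F, I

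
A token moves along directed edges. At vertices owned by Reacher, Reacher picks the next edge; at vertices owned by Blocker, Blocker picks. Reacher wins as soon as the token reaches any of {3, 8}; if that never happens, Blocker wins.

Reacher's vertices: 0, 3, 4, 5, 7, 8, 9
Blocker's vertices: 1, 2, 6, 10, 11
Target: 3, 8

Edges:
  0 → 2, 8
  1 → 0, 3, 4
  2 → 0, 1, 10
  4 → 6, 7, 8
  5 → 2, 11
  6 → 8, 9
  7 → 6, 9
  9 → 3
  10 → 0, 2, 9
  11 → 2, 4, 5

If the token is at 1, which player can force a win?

Reacher

A0 = {3, 8}
A1: add {0, 4, 9} — 0 (Reacher) has 0→8; 4 (Reacher) has 4→8; 9 (Reacher) has 9→3.
A2: add {1, 6, 7} — 1 (Blocker): all of {0, 3, 4} already in; 6 (Blocker): all of {8, 9} already in; 7 (Reacher) has 7→9.
A3 = A2; e.g. 2 (Blocker) can still go to 10. Fixed point.
1 ∈ A2, so Reacher can force the target.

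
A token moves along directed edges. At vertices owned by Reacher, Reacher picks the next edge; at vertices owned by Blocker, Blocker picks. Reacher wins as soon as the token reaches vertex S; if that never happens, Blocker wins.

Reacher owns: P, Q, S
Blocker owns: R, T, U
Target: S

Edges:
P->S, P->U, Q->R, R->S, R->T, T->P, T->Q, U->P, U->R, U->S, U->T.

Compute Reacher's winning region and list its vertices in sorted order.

P, S

A0 = {S}
A1: add {P} — P (Reacher) has P→S.
A2 = A1; e.g. Q (Reacher) has no edge into A1. Fixed point.
Reacher's winning region = {P, S}.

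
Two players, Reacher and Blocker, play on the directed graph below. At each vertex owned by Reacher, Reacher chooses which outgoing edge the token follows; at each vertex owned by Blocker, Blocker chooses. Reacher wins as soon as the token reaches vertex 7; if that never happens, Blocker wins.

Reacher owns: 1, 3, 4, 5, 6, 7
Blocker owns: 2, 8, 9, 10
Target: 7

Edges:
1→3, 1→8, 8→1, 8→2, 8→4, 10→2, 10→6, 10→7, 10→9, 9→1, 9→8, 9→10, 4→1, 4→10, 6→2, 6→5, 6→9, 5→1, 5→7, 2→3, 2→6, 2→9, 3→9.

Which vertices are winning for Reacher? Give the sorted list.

5, 6, 7

A0 = {7}
A1: add {5} — 5 (Reacher) has 5→7.
A2: add {6} — 6 (Reacher) has 6→5.
A3 = A2; e.g. 1 (Reacher) has no edge into A2. Fixed point.
Reacher's winning region = {5, 6, 7}.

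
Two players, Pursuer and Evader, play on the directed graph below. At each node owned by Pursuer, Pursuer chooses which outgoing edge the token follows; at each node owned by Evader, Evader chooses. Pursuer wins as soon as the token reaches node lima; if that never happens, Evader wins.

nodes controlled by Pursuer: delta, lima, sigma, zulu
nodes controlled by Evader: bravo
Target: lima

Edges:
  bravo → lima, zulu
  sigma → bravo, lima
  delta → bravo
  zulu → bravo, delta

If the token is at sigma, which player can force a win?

Pursuer

A0 = {lima}
A1: add {sigma} — sigma (Pursuer) has sigma→lima.
A2 = A1; e.g. bravo (Evader) can still go to zulu. Fixed point.
sigma ∈ A1, so Pursuer can force the target.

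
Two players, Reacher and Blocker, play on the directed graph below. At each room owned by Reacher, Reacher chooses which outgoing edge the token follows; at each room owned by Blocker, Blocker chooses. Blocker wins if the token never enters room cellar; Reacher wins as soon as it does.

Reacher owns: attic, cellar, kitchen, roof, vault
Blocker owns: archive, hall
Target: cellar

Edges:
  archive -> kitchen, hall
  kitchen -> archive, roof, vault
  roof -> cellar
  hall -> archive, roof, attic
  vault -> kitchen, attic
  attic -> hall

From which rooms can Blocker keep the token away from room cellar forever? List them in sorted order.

archive, attic, hall

A0 = {cellar}
A1: add {roof} — roof (Reacher) has roof→cellar.
A2: add {kitchen} — kitchen (Reacher) has kitchen→roof.
A3: add {vault} — vault (Reacher) has vault→kitchen.
A4 = A3; e.g. archive (Blocker) can still go to hall. Fixed point.
Reacher's attractor = {cellar, kitchen, roof, vault}; Blocker avoids the target exactly from the complement.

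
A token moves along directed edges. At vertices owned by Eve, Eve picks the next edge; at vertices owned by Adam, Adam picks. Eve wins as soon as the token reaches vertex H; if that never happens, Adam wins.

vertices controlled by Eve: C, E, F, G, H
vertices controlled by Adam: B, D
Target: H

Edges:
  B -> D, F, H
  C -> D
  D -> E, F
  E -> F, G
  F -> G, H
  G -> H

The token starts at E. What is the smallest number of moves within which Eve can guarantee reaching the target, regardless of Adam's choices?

A0 = {H}
A1: add {F, G} — F (Eve) has F→H; G (Eve) has G→H.
A2: add {E} — E (Eve) has E→F.
E enters the attractor at level 2, so Eve can force the target in 2 moves from there.

2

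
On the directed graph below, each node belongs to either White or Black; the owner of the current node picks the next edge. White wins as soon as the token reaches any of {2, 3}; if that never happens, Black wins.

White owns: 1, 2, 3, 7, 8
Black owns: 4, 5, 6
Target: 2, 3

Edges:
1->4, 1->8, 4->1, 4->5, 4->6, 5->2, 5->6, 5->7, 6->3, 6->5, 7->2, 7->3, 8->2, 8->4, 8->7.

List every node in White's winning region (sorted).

A0 = {2, 3}
A1: add {7, 8} — 7 (White) has 7→2; 8 (White) has 8→2.
A2: add {1} — 1 (White) has 1→8.
A3 = A2; e.g. 4 (Black) can still go to 5. Fixed point.
White's winning region = {1, 2, 3, 7, 8}.

1, 2, 3, 7, 8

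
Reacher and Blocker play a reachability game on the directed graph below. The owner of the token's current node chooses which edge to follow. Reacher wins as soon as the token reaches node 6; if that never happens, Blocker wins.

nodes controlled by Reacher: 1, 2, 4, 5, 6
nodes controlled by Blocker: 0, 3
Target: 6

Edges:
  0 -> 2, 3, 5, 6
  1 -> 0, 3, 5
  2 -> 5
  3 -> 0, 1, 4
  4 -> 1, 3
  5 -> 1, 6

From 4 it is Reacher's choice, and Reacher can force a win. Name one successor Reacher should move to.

A0 = {6}
A1: add {5} — 5 (Reacher) has 5→6.
A2: add {1, 2} — 1 (Reacher) has 1→5; 2 (Reacher) has 2→5.
A3: add {4} — 4 (Reacher) has 4→1.
A4 = A3; e.g. 0 (Blocker) can still go to 3. Fixed point.
From 4, successor 1 is in the attractor (rank 2); the other successor 3 is not.

1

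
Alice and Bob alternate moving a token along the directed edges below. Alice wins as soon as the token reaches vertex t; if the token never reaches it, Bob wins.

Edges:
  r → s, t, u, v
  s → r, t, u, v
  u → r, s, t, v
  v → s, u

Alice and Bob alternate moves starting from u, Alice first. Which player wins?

Track states (vertex, player-to-move).
A0 = {(t,Alice), (t,Bob)}
A1: add {(r,Alice), (s,Alice), (u,Alice)}.
(u,Alice) ∈ A1 ⇒ Alice forces the target.

Alice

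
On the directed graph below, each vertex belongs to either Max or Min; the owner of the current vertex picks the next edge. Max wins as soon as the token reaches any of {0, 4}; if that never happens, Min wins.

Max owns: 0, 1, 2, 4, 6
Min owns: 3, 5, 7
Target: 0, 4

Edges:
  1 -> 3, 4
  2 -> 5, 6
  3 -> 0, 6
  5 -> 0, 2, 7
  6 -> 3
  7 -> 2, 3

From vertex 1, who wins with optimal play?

Max

A0 = {0, 4}
A1: add {1} — 1 (Max) has 1→4.
A2 = A1; e.g. 2 (Max) has no edge into A1. Fixed point.
1 ∈ A1, so Max can force the target.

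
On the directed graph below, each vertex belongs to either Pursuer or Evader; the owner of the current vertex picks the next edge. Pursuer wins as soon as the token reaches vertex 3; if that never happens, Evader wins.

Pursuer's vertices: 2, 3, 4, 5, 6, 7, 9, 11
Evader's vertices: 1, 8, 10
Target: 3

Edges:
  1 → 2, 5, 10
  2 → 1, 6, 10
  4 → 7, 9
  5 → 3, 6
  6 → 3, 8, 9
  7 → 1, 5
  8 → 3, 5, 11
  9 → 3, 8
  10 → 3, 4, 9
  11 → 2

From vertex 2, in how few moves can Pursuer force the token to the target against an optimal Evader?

A0 = {3}
A1: add {5, 6, 9} — 5 (Pursuer) has 5→3; 6 (Pursuer) has 6→3; 9 (Pursuer) has 9→3.
A2: add {2, 4, 7} — 2 (Pursuer) has 2→6; 4 (Pursuer) has 4→9; 7 (Pursuer) has 7→5.
2 enters the attractor at level 2, so Pursuer can force the target in 2 moves from there.

2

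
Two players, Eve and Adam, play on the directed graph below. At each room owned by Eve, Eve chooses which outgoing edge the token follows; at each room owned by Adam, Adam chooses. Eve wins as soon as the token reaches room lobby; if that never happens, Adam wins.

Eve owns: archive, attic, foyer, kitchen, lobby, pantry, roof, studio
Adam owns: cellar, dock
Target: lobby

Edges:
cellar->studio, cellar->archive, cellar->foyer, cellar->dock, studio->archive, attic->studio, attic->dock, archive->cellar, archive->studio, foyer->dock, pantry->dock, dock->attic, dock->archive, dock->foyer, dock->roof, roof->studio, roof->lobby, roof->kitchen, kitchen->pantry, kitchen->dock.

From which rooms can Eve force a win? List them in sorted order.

lobby, roof

A0 = {lobby}
A1: add {roof} — roof (Eve) has roof→lobby.
A2 = A1; e.g. cellar (Adam) can still go to studio. Fixed point.
Eve's winning region = {lobby, roof}.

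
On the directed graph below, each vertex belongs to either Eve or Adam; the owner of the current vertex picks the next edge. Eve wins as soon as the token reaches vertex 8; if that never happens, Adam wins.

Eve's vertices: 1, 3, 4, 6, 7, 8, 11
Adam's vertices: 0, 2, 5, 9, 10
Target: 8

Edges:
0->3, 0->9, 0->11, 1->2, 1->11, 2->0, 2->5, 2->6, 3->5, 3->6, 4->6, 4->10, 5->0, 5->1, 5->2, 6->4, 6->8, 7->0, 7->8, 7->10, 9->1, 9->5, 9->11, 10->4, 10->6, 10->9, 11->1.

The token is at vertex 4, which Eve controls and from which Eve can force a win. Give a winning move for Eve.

A0 = {8}
A1: add {6, 7} — 6 (Eve) has 6→8; 7 (Eve) has 7→8.
A2: add {3, 4} — 3 (Eve) has 3→6; 4 (Eve) has 4→6.
A3 = A2; e.g. 0 (Adam) can still go to 9. Fixed point.
From 4, successor 6 is in the attractor (rank 1); the other successor 10 is not.

6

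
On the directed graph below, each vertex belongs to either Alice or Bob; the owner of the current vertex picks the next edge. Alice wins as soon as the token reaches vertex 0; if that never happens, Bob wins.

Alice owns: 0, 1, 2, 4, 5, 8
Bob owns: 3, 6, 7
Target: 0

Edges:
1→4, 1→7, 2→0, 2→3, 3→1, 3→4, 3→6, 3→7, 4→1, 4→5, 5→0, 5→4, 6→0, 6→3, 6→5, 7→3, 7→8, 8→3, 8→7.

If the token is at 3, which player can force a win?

A0 = {0}
A1: add {2, 5} — 2 (Alice) has 2→0; 5 (Alice) has 5→0.
A2: add {4} — 4 (Alice) has 4→5.
A3: add {1} — 1 (Alice) has 1→4.
A4 = A3; e.g. 3 (Bob) can still go to 6. Fixed point.
3 never enters the attractor, so Bob can avoid the target forever.

Bob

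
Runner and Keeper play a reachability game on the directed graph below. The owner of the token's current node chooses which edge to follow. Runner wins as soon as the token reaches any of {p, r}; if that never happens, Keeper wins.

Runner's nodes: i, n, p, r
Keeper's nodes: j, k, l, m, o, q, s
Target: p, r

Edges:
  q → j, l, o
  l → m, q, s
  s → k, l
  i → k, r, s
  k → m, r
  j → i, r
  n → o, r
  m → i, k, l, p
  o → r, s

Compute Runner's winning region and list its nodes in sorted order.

A0 = {p, r}
A1: add {i, n} — i (Runner) has i→r; n (Runner) has n→r.
A2: add {j} — j (Keeper): all of {i, r} already in.
A3 = A2; e.g. k (Keeper) can still go to m. Fixed point.
Runner's winning region = {i, j, n, p, r}.

i, j, n, p, r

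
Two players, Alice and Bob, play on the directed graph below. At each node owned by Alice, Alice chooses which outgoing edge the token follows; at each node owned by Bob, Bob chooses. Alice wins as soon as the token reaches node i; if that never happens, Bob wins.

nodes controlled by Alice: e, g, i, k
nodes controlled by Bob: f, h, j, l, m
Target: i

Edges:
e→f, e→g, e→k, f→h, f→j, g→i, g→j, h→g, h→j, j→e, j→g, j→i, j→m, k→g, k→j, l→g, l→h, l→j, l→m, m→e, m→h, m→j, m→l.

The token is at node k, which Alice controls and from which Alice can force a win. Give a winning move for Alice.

A0 = {i}
A1: add {g} — g (Alice) has g→i.
A2: add {e, k} — e (Alice) has e→g; k (Alice) has k→g.
A3 = A2; e.g. f (Bob) can still go to h. Fixed point.
From k, successor g is in the attractor (rank 1); the other successor j is not.

g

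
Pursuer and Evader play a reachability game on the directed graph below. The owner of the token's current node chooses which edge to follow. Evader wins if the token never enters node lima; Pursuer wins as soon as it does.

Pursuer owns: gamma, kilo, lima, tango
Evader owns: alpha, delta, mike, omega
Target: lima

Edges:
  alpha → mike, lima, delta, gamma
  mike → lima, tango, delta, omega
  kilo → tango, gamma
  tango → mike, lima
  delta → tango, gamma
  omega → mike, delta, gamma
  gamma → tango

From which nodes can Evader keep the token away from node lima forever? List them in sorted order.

A0 = {lima}
A1: add {tango} — tango (Pursuer) has tango→lima.
A2: add {gamma, kilo} — kilo (Pursuer) has kilo→tango; gamma (Pursuer) has gamma→tango.
A3: add {delta} — delta (Evader): all of {tango, gamma} already in.
A4 = A3; e.g. alpha (Evader) can still go to mike. Fixed point.
Pursuer's attractor = {delta, gamma, kilo, lima, tango}; Evader avoids the target exactly from the complement.

alpha, mike, omega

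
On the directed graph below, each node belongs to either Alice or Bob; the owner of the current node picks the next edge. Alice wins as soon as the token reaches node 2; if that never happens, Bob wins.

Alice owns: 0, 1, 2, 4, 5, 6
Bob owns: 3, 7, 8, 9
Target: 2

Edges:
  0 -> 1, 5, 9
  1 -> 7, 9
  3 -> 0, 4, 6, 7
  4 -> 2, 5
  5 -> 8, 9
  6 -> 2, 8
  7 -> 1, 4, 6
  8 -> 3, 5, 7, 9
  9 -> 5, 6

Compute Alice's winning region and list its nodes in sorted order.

A0 = {2}
A1: add {4, 6} — 4 (Alice) has 4→2; 6 (Alice) has 6→2.
A2 = A1; e.g. 0 (Alice) has no edge into A1. Fixed point.
Alice's winning region = {2, 4, 6}.

2, 4, 6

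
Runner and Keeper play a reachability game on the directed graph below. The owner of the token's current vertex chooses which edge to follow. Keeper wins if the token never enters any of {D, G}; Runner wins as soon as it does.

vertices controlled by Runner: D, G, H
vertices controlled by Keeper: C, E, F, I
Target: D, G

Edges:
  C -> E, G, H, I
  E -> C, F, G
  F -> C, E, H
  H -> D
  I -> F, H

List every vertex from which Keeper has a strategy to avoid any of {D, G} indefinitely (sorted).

C, E, F, I

A0 = {D, G}
A1: add {H} — H (Runner) has H→D.
A2 = A1; e.g. C (Keeper) can still go to E. Fixed point.
Runner's attractor = {D, G, H}; Keeper avoids the target exactly from the complement.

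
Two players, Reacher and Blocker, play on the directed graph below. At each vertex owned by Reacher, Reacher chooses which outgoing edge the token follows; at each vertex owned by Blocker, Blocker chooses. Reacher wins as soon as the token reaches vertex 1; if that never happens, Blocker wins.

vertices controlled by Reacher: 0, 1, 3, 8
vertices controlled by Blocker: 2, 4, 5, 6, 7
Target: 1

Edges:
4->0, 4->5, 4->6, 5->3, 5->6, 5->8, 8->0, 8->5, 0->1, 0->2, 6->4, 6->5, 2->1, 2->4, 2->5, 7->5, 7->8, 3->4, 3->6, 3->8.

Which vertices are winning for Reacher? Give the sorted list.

0, 1, 3, 8

A0 = {1}
A1: add {0} — 0 (Reacher) has 0→1.
A2: add {8} — 8 (Reacher) has 8→0.
A3: add {3} — 3 (Reacher) has 3→8.
A4 = A3; e.g. 2 (Blocker) can still go to 4. Fixed point.
Reacher's winning region = {0, 1, 3, 8}.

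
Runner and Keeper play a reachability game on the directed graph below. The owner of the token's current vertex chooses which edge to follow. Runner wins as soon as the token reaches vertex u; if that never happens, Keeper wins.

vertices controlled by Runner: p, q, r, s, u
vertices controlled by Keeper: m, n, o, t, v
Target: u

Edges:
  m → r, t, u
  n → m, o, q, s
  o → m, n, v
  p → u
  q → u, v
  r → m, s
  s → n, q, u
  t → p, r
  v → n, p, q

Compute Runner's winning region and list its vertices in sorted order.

A0 = {u}
A1: add {p, q, s} — p (Runner) has p→u; q (Runner) has q→u; s (Runner) has s→u.
A2: add {r} — r (Runner) has r→s.
A3: add {t} — t (Keeper): all of {p, r} already in.
A4: add {m} — m (Keeper): all of {r, t, u} already in.
A5 = A4; e.g. n (Keeper) can still go to o. Fixed point.
Runner's winning region = {m, p, q, r, s, t, u}.

m, p, q, r, s, t, u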